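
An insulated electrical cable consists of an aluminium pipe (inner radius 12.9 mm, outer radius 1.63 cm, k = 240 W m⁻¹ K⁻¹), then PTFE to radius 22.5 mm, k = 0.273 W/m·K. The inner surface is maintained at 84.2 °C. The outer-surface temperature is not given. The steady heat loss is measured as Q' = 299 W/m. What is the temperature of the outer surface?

T_out = 28.0 °C

Sum the resistances:
  R'_aluminium = ln(0.0163/0.0129)/(2πk) = 0.2339/(2π·240) = 1.551×10^-4 m·K/W
  R'_PTFE = ln(0.0225/0.0163)/(2πk) = 0.3224/(2π·0.273) = 0.1879 m·K/W
ΣR = 0.1881 m·K/W
ΔT = Q'·ΣR = 299 × 0.1881 = 56.24 K
Heat flows outward, so T_out = T_in − ΔT = 84.2 − 56.24 = 28.0 °C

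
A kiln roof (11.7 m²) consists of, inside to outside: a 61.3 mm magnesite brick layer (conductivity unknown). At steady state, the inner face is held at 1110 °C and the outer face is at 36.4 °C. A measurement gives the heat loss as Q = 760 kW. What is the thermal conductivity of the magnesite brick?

k = 3.71 W/m·K

ΣR = ΔT/Q = |1110 − 36.4|/7.60×10^5 = 0.001413 K/W
L/(kA) = 0.001413 ⇒ k = 0.0613/(0.001413·11.7) = 3.71 W/m·K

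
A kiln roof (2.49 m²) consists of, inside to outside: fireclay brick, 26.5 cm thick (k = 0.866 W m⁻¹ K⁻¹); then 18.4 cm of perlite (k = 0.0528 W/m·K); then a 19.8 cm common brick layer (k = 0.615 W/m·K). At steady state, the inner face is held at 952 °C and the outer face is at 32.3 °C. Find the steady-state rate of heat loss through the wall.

Q = 557 W

Treat each layer as a resistance in series:
  R_fireclay brick = L/(kA) = 0.265/(0.866·2.49) = 0.1229 K/W
  R_perlite = L/(kA) = 0.184/(0.0528·2.49) = 1.400 K/W
  R_common brick = L/(kA) = 0.198/(0.615·2.49) = 0.1293 K/W
ΣR = 0.1229 + 1.400 + 0.1293 = 1.652 K/W
Q = ΔT/ΣR = (952 °C − 32.3 °C)/1.652 = 557 W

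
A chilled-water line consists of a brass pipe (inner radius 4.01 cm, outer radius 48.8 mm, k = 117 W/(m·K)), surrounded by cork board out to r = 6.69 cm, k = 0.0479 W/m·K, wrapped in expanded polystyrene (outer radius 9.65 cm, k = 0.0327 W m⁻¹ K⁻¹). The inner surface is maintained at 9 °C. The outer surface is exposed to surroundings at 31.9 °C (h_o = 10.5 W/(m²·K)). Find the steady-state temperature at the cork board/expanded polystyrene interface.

T = 17.0 °C

Treat each layer as a resistance in series:
  R'_brass = ln(0.0488/0.0401)/(2πk) = 0.1964/(2π·117) = 2.671×10^-4 m·K/W
  R'_cork board = ln(0.0669/0.0488)/(2πk) = 0.3155/(2π·0.0479) = 1.048 m·K/W
  R'_expanded polystyrene = ln(0.0965/0.0669)/(2πk) = 0.3663/(2π·0.0327) = 1.783 m·K/W
  R'_conv,out = 1/(2πr h) = 1/(2π·0.0965·10.5) = 0.1571 m·K/W
ΣR = 2.671×10^-4 + 1.048 + 1.783 + 0.1571 = 2.988 m·K/W
Q' = ΔT/ΣR = (9 °C − 31.9 °C)/2.988 = -7.664 W/m
From the inner boundary to the cork board/expanded polystyrene interface, ΣR_partial = 1.048 m·K/W.
T_interface = T_in − Q'·ΣR_partial = 9 °C − (-7.664)(1.048) = 17.0 °C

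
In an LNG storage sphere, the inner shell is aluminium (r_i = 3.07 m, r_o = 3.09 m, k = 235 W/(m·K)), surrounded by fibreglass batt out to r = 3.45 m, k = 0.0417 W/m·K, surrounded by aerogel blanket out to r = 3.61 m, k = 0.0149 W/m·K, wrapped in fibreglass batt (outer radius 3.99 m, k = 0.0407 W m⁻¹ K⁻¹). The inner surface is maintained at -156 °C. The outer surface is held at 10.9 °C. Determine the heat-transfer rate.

Resistance network (inner→outer):
  R_aluminium = (1/3.07 − 1/3.09)/(4πk) = 0.002108/(4π·235) = 7.139×10^-7 K/W
  R_fibreglass batt = (1/3.09 − 1/3.45)/(4πk) = 0.03377/(4π·0.0417) = 0.06444 K/W
  R_aerogel blanket = (1/3.45 − 1/3.61)/(4πk) = 0.01285/(4π·0.0149) = 0.06861 K/W
  R_fibreglass batt = (1/3.61 − 1/3.99)/(4πk) = 0.02638/(4π·0.0407) = 0.05158 K/W
ΣR = 7.139×10^-7 + 0.06444 + 0.06861 + 0.05158 = 0.1846 K/W
Q = ΔT/ΣR = (-156 °C − 10.9 °C)/0.1846 = -904 W
(Negative Q ⇒ heat flows inward; heat gain = 904 W.)

Q = 904 W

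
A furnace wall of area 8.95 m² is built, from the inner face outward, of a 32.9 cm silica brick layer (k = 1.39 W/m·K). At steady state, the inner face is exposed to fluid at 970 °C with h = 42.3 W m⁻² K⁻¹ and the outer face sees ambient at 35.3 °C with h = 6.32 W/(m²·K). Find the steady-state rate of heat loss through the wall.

Treat each layer as a resistance in series:
  R_conv,in = 1/(hA) = 1/(42.3·8.95) = 0.002641 K/W
  R_silica brick = L/(kA) = 0.329/(1.39·8.95) = 0.02645 K/W
  R_conv,out = 1/(hA) = 1/(6.32·8.95) = 0.01768 K/W
ΣR = 0.002641 + 0.02645 + 0.01768 = 0.04677 K/W
Q = ΔT/ΣR = (970 °C − 35.3 °C)/0.04677 = 20000 W

Q = 20.0 kW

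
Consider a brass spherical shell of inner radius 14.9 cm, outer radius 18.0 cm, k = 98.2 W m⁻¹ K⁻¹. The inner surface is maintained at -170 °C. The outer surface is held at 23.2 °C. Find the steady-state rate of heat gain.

Q = 206 kW

Q = 4πk·ΔT/(1/r₁ − 1/r₂) = 4π × 98.2 × 193.2 / (1/0.149 − 1/0.180) = 2.06×10^5 W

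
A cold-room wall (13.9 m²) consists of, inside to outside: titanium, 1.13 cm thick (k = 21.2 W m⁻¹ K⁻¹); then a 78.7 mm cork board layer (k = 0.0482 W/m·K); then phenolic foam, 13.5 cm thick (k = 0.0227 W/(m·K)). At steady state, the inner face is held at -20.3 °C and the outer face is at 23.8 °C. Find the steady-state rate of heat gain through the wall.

Treat each layer as a resistance in series:
  R_titanium = L/(kA) = 0.0113/(21.2·13.9) = 3.835×10^-5 K/W
  R_cork board = L/(kA) = 0.0787/(0.0482·13.9) = 0.1175 K/W
  R_phenolic foam = L/(kA) = 0.135/(0.0227·13.9) = 0.4279 K/W
ΣR = 3.835×10^-5 + 0.1175 + 0.4279 = 0.5454 K/W
Q = ΔT/ΣR = (-20.3 °C − 23.8 °C)/0.5454 = -80.9 W
(Negative Q ⇒ heat flows inward; heat gain = 80.9 W.)

Q = 80.9 W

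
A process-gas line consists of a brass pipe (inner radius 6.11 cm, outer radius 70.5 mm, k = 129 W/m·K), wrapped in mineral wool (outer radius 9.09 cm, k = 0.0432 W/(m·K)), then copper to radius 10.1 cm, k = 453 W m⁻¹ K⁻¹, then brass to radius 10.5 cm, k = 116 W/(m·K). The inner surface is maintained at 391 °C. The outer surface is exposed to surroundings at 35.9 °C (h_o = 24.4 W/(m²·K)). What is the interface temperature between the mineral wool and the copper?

T = 58.0 °C

Series thermal resistances, inner to outer:
  R'_brass = ln(0.0705/0.0611)/(2πk) = 0.1431/(2π·129) = 1.766×10^-4 m·K/W
  R'_mineral wool = ln(0.0909/0.0705)/(2πk) = 0.2541/(2π·0.0432) = 0.9363 m·K/W
  R'_copper = ln(0.101/0.0909)/(2πk) = 0.1054/(2π·453) = 3.702×10^-5 m·K/W
  R'_brass = ln(0.105/0.101)/(2πk) = 0.03884/(2π·116) = 5.329×10^-5 m·K/W
  R'_conv,out = 1/(2πr h) = 1/(2π·0.105·24.4) = 0.06212 m·K/W
ΣR = 1.766×10^-4 + 0.9363 + 3.702×10^-5 + 5.329×10^-5 + 0.06212 = 0.9987 m·K/W
Q' = ΔT/ΣR = (391 °C − 35.9 °C)/0.9987 = 355.6 W/m
From the inner boundary to the mineral wool/copper interface, ΣR_partial = 0.9365 m·K/W.
T_interface = T_in − Q'·ΣR_partial = 391 °C − (355.6)(0.9365) = 58.0 °C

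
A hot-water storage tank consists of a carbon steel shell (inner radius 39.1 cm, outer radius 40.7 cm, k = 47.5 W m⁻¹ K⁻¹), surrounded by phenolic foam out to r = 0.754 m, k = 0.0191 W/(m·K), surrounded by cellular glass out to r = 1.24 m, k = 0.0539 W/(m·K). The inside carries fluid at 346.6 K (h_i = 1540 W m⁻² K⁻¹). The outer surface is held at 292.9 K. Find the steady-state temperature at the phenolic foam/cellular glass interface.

T = 300.4 K

Treat each layer as a resistance in series:
  R_conv,in = 1/(4πr²h) = 1/(4π·0.391²·1540) = 3.380×10^-4 K/W
  R_carbon steel = (1/0.391 − 1/0.407)/(4πk) = 0.1005/(4π·47.5) = 1.684×10^-4 K/W
  R_phenolic foam = (1/0.407 − 1/0.754)/(4πk) = 1.131/(4π·0.0191) = 4.711 K/W
  R_cellular glass = (1/0.754 − 1/1.24)/(4πk) = 0.5198/(4π·0.0539) = 0.7674 K/W
ΣR = 3.380×10^-4 + 1.684×10^-4 + 4.711 + 0.7674 = 5.479 K/W
Q = ΔT/ΣR = (346.6 K − 292.9 K)/5.479 = 9.801 W
From the inner boundary to the phenolic foam/cellular glass interface, ΣR_partial = 4.712 K/W.
T_interface = T_in − Q·ΣR_partial = 346.6 K − (9.801)(4.712) = 300.4 K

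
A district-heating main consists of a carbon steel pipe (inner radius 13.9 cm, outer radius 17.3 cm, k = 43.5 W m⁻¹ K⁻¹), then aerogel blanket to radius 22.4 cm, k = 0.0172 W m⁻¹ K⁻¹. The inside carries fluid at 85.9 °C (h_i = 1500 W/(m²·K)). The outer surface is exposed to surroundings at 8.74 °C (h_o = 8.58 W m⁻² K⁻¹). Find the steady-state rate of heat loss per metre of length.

Q' = 31.2 W/m

Resistance network (inner→outer):
  R'_conv,in = 1/(2πr h) = 1/(2π·0.139·1500) = 7.633×10^-4 m·K/W
  R'_carbon steel = ln(0.173/0.139)/(2πk) = 0.2188/(2π·43.5) = 8.006×10^-4 m·K/W
  R'_aerogel blanket = ln(0.224/0.173)/(2πk) = 0.2584/(2π·0.0172) = 2.391 m·K/W
  R'_conv,out = 1/(2πr h) = 1/(2π·0.224·8.58) = 0.08281 m·K/W
ΣR = 7.633×10^-4 + 8.006×10^-4 + 2.391 + 0.08281 = 2.475 m·K/W
Q' = ΔT/ΣR = (85.9 °C − 8.74 °C)/2.475 = 31.2 W/m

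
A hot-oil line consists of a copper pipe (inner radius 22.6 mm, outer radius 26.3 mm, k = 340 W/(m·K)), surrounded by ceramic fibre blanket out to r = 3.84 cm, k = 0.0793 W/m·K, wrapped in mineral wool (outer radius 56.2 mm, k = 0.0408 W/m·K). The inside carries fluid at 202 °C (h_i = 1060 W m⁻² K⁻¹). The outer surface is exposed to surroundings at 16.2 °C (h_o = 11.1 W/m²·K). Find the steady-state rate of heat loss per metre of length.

Q' = 74.1 W/m

Resistance network (inner→outer):
  R'_conv,in = 1/(2πr h) = 1/(2π·0.0226·1060) = 0.006644 m·K/W
  R'_copper = ln(0.0263/0.0226)/(2πk) = 0.1516/(2π·340) = 7.097×10^-5 m·K/W
  R'_ceramic fibre blanket = ln(0.0384/0.0263)/(2πk) = 0.3785/(2π·0.0793) = 0.7596 m·K/W
  R'_mineral wool = ln(0.0562/0.0384)/(2πk) = 0.3809/(2π·0.0408) = 1.486 m·K/W
  R'_conv,out = 1/(2πr h) = 1/(2π·0.0562·11.1) = 0.2551 m·K/W
ΣR = 0.006644 + 7.097×10^-5 + 0.7596 + 1.486 + 0.2551 = 2.507 m·K/W
Q' = ΔT/ΣR = (202 °C − 16.2 °C)/2.507 = 74.1 W/m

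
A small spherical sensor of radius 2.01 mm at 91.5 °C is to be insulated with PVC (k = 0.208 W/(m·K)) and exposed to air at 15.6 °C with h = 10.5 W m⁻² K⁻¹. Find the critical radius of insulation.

r_cr = 3.96 cm

For a sphere, r_cr = 2k_ins/h = 2·0.208/10.5 = 0.0396 m = 3.96 cm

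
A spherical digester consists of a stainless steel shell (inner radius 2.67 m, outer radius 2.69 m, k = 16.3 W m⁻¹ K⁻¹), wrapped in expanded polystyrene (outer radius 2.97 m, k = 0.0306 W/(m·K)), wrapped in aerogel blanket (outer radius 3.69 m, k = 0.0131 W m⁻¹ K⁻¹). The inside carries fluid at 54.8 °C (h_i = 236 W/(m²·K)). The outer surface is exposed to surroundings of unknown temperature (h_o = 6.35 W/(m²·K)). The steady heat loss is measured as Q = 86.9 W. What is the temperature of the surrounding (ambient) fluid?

T_out = 12.1 °C

Series resistances:
  R_conv,in = 1/(4πr²h) = 1/(4π·2.67²·236) = 4.730×10^-5 K/W
  R_stainless steel = (1/2.67 − 1/2.69)/(4πk) = 0.002785/(4π·16.3) = 1.359×10^-5 K/W
  R_expanded polystyrene = (1/2.69 − 1/2.97)/(4πk) = 0.03505/(4π·0.0306) = 0.09114 K/W
  R_aerogel blanket = (1/2.97 − 1/3.69)/(4πk) = 0.06570/(4π·0.0131) = 0.3991 K/W
  R_conv,out = 1/(4πr²h) = 1/(4π·3.69²·6.35) = 9.204×10^-4 K/W
ΣR = 0.4912 K/W
ΔT = Q·ΣR = 86.9 × 0.4912 = 42.69 K
Heat flows outward, so T_out = T_in − ΔT = 54.8 − 42.69 = 12.1 °C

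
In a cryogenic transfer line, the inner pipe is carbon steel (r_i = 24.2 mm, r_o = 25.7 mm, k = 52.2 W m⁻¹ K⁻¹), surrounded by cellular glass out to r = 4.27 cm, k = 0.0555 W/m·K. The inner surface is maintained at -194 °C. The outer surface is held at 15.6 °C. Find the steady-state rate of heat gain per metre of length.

Resistance network (inner→outer):
  R'_carbon steel = ln(0.0257/0.0242)/(2πk) = 0.06014/(2π·52.2) = 1.834×10^-4 m·K/W
  R'_cellular glass = ln(0.0427/0.0257)/(2πk) = 0.5077/(2π·0.0555) = 1.456 m·K/W
ΣR = 1.834×10^-4 + 1.456 = 1.456 m·K/W
Q' = ΔT/ΣR = (-194 °C − 15.6 °C)/1.456 = -144 W/m
(Negative Q' ⇒ heat flows inward; heat gain = 144 W/m.)

Q' = 144 W/m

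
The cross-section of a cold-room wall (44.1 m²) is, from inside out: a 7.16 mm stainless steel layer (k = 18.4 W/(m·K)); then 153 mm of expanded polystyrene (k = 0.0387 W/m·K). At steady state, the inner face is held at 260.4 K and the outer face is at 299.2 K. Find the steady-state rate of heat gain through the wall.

Treat each layer as a resistance in series:
  R_stainless steel = L/(kA) = 0.00716/(18.4·44.1) = 8.824×10^-6 K/W
  R_expanded polystyrene = L/(kA) = 0.153/(0.0387·44.1) = 0.08965 K/W
ΣR = 8.824×10^-6 + 0.08965 = 0.08966 K/W
Q = ΔT/ΣR = (260.4 K − 299.2 K)/0.08966 = -433 W
(Negative Q ⇒ heat flows inward; heat gain = 433 W.)

Q = 433 W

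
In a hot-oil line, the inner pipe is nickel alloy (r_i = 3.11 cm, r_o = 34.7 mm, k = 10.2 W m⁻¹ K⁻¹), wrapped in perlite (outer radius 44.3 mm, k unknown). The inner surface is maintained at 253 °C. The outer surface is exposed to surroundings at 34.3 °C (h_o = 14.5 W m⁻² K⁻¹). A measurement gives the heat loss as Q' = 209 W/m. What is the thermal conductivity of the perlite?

k = 0.0488 W/m·K

ΣR = ΔT/Q' = |253 − 34.3|/209 = 1.046 m·K/W
Known resistances:
  R'_nickel alloy = ln(0.0347/0.0311)/(2πk) = 0.1095/(2π·10.2) = 0.001709 m·K/W
  R'_conv,out = 1/(2πr h) = 1/(2π·0.0443·14.5) = 0.2478 m·K/W
R_perlite = ΣR − ΣR_known = 1.046 − 0.2495 = 0.7965 m·K/W
ln(r₂/r₁)/(2πk) = 0.7965 ⇒ k = 0.2442/(2π·0.7965) = 0.0488 W/m·K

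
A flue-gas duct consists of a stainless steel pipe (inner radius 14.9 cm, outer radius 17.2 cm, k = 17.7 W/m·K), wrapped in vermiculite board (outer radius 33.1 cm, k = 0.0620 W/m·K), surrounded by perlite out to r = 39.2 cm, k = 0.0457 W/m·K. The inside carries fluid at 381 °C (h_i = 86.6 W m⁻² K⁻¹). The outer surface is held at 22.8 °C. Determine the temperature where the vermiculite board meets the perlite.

T = 115 °C

Treat each layer as a resistance in series:
  R'_conv,in = 1/(2πr h) = 1/(2π·0.149·86.6) = 0.01233 m·K/W
  R'_stainless steel = ln(0.172/0.149)/(2πk) = 0.1435/(2π·17.7) = 0.001291 m·K/W
  R'_vermiculite board = ln(0.331/0.172)/(2πk) = 0.6546/(2π·0.0620) = 1.680 m·K/W
  R'_perlite = ln(0.392/0.331)/(2πk) = 0.1691/(2π·0.0457) = 0.5891 m·K/W
ΣR = 0.01233 + 0.001291 + 1.680 + 0.5891 = 2.283 m·K/W
Q' = ΔT/ΣR = (381 °C − 22.8 °C)/2.283 = 156.9 W/m
From the inner boundary to the vermiculite board/perlite interface, ΣR_partial = 1.694 m·K/W.
T_interface = T_in − Q'·ΣR_partial = 381 °C − (156.9)(1.694) = 115 °C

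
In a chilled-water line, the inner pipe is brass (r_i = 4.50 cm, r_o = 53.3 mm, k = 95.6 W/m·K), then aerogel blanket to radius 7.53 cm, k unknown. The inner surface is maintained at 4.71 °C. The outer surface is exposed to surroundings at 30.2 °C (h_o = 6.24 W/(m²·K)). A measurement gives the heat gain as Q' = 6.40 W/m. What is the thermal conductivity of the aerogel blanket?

k = 0.0151 W/m·K

ΣR = ΔT/Q' = |4.71 − 30.2|/6.40 = 3.983 m·K/W
Known resistances:
  R'_brass = ln(0.0533/0.0450)/(2πk) = 0.1693/(2π·95.6) = 2.818×10^-4 m·K/W
  R'_conv,out = 1/(2πr h) = 1/(2π·0.0753·6.24) = 0.3387 m·K/W
R_aerogel blanket = ΣR − ΣR_known = 3.983 − 0.3390 = 3.644 m·K/W
ln(r₂/r₁)/(2πk) = 3.644 ⇒ k = 0.3455/(2π·3.644) = 0.0151 W/m·K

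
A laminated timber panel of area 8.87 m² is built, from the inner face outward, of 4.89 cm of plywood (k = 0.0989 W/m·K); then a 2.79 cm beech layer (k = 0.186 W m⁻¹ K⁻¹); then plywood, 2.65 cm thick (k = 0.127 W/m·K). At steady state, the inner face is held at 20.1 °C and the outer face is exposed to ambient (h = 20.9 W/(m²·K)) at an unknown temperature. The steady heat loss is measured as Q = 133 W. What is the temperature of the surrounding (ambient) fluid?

Sum the resistances:
  R_plywood = L/(kA) = 0.0489/(0.0989·8.87) = 0.05574 K/W
  R_beech = L/(kA) = 0.0279/(0.186·8.87) = 0.01691 K/W
  R_plywood = L/(kA) = 0.0265/(0.127·8.87) = 0.02352 K/W
  R_conv,out = 1/(hA) = 1/(20.9·8.87) = 0.005394 K/W
ΣR = 0.1016 K/W
ΔT = Q·ΣR = 133 × 0.1016 = 13.51 K
Heat flows outward, so T_out = T_in − ΔT = 20.1 − 13.51 = 6.59 °C

T_out = 6.59 °C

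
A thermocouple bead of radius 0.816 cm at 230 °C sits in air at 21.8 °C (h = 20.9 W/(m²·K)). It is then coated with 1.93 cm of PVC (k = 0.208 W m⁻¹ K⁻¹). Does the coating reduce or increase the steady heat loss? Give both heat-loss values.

increases: 3.64 → 5.48 W

Critical radius for a sphere: r_cr = 2k/h = 0.0199 m = 1.99 cm.
Outer radius after coating: r₂ = 0.00816 + 0.0193 = 0.02746 m.
r₁ < r_cr < r₂: heat loss rises to a maximum at r_cr then falls. Whether the coating helps depends on whether Q(r₂) has dropped back below Q(r₁).
Bare: R = 1/(4πr₁²h) = 57.18 K/W; Q = 208.2/57.18 = 3.64 W.
Coated: R = R_cond + R_conv = 38.00 K/W; Q = 208.2/38.00 = 5.48 W.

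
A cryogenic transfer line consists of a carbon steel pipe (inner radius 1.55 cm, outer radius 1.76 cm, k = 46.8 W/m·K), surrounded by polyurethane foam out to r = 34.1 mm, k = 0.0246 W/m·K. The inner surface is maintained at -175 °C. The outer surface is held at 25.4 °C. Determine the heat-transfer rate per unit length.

Series thermal resistances, inner to outer:
  R'_carbon steel = ln(0.0176/0.0155)/(2πk) = 0.1271/(2π·46.8) = 4.321×10^-4 m·K/W
  R'_polyurethane foam = ln(0.0341/0.0176)/(2πk) = 0.6614/(2π·0.0246) = 4.279 m·K/W
ΣR = 4.321×10^-4 + 4.279 = 4.279 m·K/W
Q' = ΔT/ΣR = (-175 °C − 25.4 °C)/4.279 = -46.8 W/m
(Negative Q' ⇒ heat flows inward; heat gain = 46.8 W/m.)

Q' = 46.8 W/m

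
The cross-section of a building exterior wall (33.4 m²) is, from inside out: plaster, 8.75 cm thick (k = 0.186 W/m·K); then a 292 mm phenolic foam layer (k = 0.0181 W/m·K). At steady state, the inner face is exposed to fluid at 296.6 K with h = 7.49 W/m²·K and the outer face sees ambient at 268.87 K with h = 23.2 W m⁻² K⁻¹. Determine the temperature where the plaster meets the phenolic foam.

T = 295.6 K

Treat each layer as a resistance in series:
  R_conv,in = 1/(hA) = 1/(7.49·33.4) = 0.003997 K/W
  R_plaster = L/(kA) = 0.0875/(0.186·33.4) = 0.01408 K/W
  R_phenolic foam = L/(kA) = 0.292/(0.0181·33.4) = 0.4830 K/W
  R_conv,out = 1/(hA) = 1/(23.2·33.4) = 0.001291 K/W
ΣR = 0.003997 + 0.01408 + 0.4830 + 0.001291 = 0.5024 K/W
Q = ΔT/ΣR = (296.6 K − 268.87 K)/0.5024 = 55.20 W
From the inner boundary to the plaster/phenolic foam interface, ΣR_partial = 0.01808 K/W.
T_interface = T_in − Q·ΣR_partial = 296.6 K − (55.20)(0.01808) = 295.6 K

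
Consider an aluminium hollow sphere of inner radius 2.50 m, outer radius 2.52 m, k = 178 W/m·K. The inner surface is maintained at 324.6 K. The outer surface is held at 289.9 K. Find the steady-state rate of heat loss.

Q = 2.44×10^7 W

Q = 4πk·ΔT/(1/r₁ − 1/r₂) = 4π × 178 × 34.7 / (1/2.50 − 1/2.52) = 2.44×10^7 W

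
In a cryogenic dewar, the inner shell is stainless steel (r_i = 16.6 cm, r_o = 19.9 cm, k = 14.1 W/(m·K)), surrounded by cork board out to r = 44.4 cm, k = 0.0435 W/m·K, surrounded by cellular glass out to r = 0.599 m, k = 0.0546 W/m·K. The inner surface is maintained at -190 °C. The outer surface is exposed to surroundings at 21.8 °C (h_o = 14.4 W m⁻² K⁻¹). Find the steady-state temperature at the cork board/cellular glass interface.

T = -9.0 °C

Resistance network (inner→outer):
  R_stainless steel = (1/0.166 − 1/0.199)/(4πk) = 0.9990/(4π·14.1) = 0.005638 K/W
  R_cork board = (1/0.199 − 1/0.444)/(4πk) = 2.773/(4π·0.0435) = 5.073 K/W
  R_cellular glass = (1/0.444 − 1/0.599)/(4πk) = 0.5828/(4π·0.0546) = 0.8494 K/W
  R_conv,out = 1/(4πr²h) = 1/(4π·0.599²·14.4) = 0.01540 K/W
ΣR = 0.005638 + 5.073 + 0.8494 + 0.01540 = 5.943 K/W
Q = ΔT/ΣR = (-190 °C − 21.8 °C)/5.943 = -35.64 W
From the inner boundary to the cork board/cellular glass interface, ΣR_partial = 5.079 K/W.
T_interface = T_in − Q·ΣR_partial = -190 °C − (-35.64)(5.079) = -9.0 °C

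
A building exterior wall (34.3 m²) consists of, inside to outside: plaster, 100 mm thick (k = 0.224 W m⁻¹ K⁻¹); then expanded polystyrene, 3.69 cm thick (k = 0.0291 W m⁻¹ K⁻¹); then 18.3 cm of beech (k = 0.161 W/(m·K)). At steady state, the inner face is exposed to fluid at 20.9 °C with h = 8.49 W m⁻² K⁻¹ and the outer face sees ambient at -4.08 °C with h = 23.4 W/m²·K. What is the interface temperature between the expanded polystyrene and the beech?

T = 5.70 °C

Series thermal resistances, inner to outer:
  R_conv,in = 1/(hA) = 1/(8.49·34.3) = 0.003434 K/W
  R_plaster = L/(kA) = 0.100/(0.224·34.3) = 0.01302 K/W
  R_expanded polystyrene = L/(kA) = 0.0369/(0.0291·34.3) = 0.03697 K/W
  R_beech = L/(kA) = 0.183/(0.161·34.3) = 0.03314 K/W
  R_conv,out = 1/(hA) = 1/(23.4·34.3) = 0.001246 K/W
ΣR = 0.003434 + 0.01302 + 0.03697 + 0.03314 + 0.001246 = 0.08781 K/W
Q = ΔT/ΣR = (20.9 °C − -4.08 °C)/0.08781 = 284.5 W
From the inner boundary to the expanded polystyrene/beech interface, ΣR_partial = 0.05342 K/W.
T_interface = T_in − Q·ΣR_partial = 20.9 °C − (284.5)(0.05342) = 5.70 °C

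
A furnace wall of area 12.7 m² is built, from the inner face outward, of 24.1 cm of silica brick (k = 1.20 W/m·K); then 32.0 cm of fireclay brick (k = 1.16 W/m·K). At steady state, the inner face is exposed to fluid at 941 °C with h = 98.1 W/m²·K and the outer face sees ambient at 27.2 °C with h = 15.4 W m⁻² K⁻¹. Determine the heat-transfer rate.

Q = 21000 W

Resistance network (inner→outer):
  R_conv,in = 1/(hA) = 1/(98.1·12.7) = 8.027×10^-4 K/W
  R_silica brick = L/(kA) = 0.241/(1.20·12.7) = 0.01581 K/W
  R_fireclay brick = L/(kA) = 0.320/(1.16·12.7) = 0.02172 K/W
  R_conv,out = 1/(hA) = 1/(15.4·12.7) = 0.005113 K/W
ΣR = 8.027×10^-4 + 0.01581 + 0.02172 + 0.005113 = 0.04345 K/W
Q = ΔT/ΣR = (941 °C − 27.2 °C)/0.04345 = 21000 W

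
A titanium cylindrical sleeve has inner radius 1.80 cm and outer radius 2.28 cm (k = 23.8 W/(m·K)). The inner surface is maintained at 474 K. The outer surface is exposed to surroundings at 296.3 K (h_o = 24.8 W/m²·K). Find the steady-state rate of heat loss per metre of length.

Series thermal resistances, inner to outer:
  R'_titanium = ln(0.0228/0.0180)/(2πk) = 0.2364/(2π·23.8) = 0.001581 m·K/W
  R'_conv,out = 1/(2πr h) = 1/(2π·0.0228·24.8) = 0.2815 m·K/W
ΣR = 0.001581 + 0.2815 = 0.2831 m·K/W
Q' = ΔT/ΣR = (474 K − 296.3 K)/0.2831 = 628 W/m

Q' = 628 W/m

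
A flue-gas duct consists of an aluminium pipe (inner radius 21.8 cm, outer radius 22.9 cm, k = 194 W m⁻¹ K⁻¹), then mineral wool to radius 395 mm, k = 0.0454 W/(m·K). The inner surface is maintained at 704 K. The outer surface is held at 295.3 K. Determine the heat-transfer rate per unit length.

Q' = 214 W/m

Treat each layer as a resistance in series:
  R'_aluminium = ln(0.229/0.218)/(2πk) = 0.04923/(2π·194) = 4.039×10^-5 m·K/W
  R'_mineral wool = ln(0.395/0.229)/(2πk) = 0.5452/(2π·0.0454) = 1.911 m·K/W
ΣR = 4.039×10^-5 + 1.911 = 1.911 m·K/W
Q' = ΔT/ΣR = (704 K − 295.3 K)/1.911 = 214 W/m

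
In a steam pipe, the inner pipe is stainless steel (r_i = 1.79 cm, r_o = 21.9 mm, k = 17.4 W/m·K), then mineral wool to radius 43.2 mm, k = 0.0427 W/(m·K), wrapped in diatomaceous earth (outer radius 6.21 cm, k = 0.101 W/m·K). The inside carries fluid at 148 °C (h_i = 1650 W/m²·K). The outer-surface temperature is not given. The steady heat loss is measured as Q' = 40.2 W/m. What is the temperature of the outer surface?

T_out = 22.9 °C

Sum the resistances:
  R'_conv,in = 1/(2πr h) = 1/(2π·0.0179·1650) = 0.005389 m·K/W
  R'_stainless steel = ln(0.0219/0.0179)/(2πk) = 0.2017/(2π·17.4) = 0.001845 m·K/W
  R'_mineral wool = ln(0.0432/0.0219)/(2πk) = 0.6794/(2π·0.0427) = 2.532 m·K/W
  R'_diatomaceous earth = ln(0.0621/0.0432)/(2πk) = 0.3629/(2π·0.101) = 0.5719 m·K/W
ΣR = 3.111 m·K/W
ΔT = Q'·ΣR = 40.2 × 3.111 = 125.1 K
Heat flows outward, so T_out = T_in − ΔT = 148 − 125.1 = 22.9 °C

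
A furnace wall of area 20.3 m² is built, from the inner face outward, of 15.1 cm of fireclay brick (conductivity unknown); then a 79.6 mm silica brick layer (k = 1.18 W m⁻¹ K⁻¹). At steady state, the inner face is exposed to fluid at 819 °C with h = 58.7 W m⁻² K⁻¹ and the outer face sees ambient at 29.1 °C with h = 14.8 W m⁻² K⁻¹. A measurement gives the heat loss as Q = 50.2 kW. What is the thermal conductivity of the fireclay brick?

ΣR = ΔT/Q = |819 − 29.1|/50200 = 0.01574 K/W
Known resistances:
  R_conv,in = 1/(hA) = 1/(58.7·20.3) = 8.392×10^-4 K/W
  R_silica brick = L/(kA) = 0.0796/(1.18·20.3) = 0.003323 K/W
  R_conv,out = 1/(hA) = 1/(14.8·20.3) = 0.003328 K/W
R_fireclay brick = ΣR − ΣR_known = 0.01574 − 0.007490 = 0.008250 K/W
L/(kA) = 0.008250 ⇒ k = 0.151/(0.008250·20.3) = 0.902 W/m·K

k = 0.902 W/m·K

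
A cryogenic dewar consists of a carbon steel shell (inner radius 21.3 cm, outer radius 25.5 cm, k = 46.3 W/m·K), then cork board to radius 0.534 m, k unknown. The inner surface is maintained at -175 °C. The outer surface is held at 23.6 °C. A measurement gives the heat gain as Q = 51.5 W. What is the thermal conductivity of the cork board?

k = 0.0423 W/m·K

ΣR = ΔT/Q = |-175 − 23.6|/51.5 = 3.856 K/W
Known resistances:
  R_carbon steel = (1/0.213 − 1/0.255)/(4πk) = 0.7733/(4π·46.3) = 0.001329 K/W
R_cork board = ΣR − ΣR_known = 3.856 − 0.001329 = 3.855 K/W
(1/r₁−1/r₂)/(4πk) = 3.855 ⇒ k = 2.049/(4π·3.855) = 0.0423 W/m·K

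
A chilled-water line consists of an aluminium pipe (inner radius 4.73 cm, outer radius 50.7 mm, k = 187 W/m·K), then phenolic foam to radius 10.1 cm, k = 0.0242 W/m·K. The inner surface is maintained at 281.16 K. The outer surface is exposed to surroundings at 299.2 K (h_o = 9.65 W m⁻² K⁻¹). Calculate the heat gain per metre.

Resistance network (inner→outer):
  R'_aluminium = ln(0.0507/0.0473)/(2πk) = 0.06942/(2π·187) = 5.908×10^-5 m·K/W
  R'_phenolic foam = ln(0.101/0.0507)/(2πk) = 0.6892/(2π·0.0242) = 4.533 m·K/W
  R'_conv,out = 1/(2πr h) = 1/(2π·0.101·9.65) = 0.1633 m·K/W
ΣR = 5.908×10^-5 + 4.533 + 0.1633 = 4.696 m·K/W
Q' = ΔT/ΣR = (281.16 K − 299.2 K)/4.696 = -3.84 W/m
(Negative Q' ⇒ heat flows inward; heat gain = 3.84 W/m.)

Q' = 3.84 W/m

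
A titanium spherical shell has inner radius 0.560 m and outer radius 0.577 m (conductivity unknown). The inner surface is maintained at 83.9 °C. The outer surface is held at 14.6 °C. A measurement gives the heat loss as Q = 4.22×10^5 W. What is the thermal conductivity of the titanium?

ΣR = ΔT/Q = |83.9 − 14.6|/4.22×10^5 = 1.642×10^-4 K/W
(1/r₁−1/r₂)/(4πk) = 1.642×10^-4 ⇒ k = 0.05261/(4π·1.642×10^-4) = 25.5 W/m·K

k = 25.5 W/m·K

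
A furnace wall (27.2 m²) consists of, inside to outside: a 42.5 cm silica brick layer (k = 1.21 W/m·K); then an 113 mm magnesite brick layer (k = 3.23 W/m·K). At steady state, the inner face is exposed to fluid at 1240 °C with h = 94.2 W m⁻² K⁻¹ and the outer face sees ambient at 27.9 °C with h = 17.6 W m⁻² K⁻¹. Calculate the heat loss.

Q = 72.7 kW

Treat each layer as a resistance in series:
  R_conv,in = 1/(hA) = 1/(94.2·27.2) = 3.903×10^-4 K/W
  R_silica brick = L/(kA) = 0.425/(1.21·27.2) = 0.01291 K/W
  R_magnesite brick = L/(kA) = 0.113/(3.23·27.2) = 0.001286 K/W
  R_conv,out = 1/(hA) = 1/(17.6·27.2) = 0.002089 K/W
ΣR = 3.903×10^-4 + 0.01291 + 0.001286 + 0.002089 = 0.01668 K/W
Q = ΔT/ΣR = (1240 °C − 27.9 °C)/0.01668 = 72700 W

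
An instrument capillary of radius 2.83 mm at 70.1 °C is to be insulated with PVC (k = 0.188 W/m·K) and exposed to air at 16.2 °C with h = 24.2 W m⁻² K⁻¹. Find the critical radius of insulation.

r_cr = 0.777 cm

For a cylinder, r_cr = k_ins/h = 0.188/24.2 = 0.00777 m = 0.777 cm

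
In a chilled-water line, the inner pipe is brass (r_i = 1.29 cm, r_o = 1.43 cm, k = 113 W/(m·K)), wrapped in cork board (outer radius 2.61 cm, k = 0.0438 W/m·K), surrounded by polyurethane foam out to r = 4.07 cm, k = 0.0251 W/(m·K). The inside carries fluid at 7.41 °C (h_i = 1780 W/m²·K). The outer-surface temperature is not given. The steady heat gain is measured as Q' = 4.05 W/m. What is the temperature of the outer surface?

Sum the resistances:
  R'_conv,in = 1/(2πr h) = 1/(2π·0.0129·1780) = 0.006931 m·K/W
  R'_brass = ln(0.0143/0.0129)/(2πk) = 0.1030/(2π·113) = 1.451×10^-4 m·K/W
  R'_cork board = ln(0.0261/0.0143)/(2πk) = 0.6017/(2π·0.0438) = 2.186 m·K/W
  R'_polyurethane foam = ln(0.0407/0.0261)/(2πk) = 0.4443/(2π·0.0251) = 2.817 m·K/W
ΣR = 5.011 m·K/W
ΔT = Q'·ΣR = 4.05 × 5.011 = 20.29 K
Heat flows inward, so T_out = T_in + ΔT = 7.41 + 20.29 = 27.7 °C

T_out = 27.7 °C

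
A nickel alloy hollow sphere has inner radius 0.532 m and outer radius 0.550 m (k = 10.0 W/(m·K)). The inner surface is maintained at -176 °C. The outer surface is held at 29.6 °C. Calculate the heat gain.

Q = 4.20×10^5 W

Q = 4πk·ΔT/(1/r₁ − 1/r₂) = 4π × 10.0 × 205.6 / (1/0.532 − 1/0.550) = 4.20×10^5 W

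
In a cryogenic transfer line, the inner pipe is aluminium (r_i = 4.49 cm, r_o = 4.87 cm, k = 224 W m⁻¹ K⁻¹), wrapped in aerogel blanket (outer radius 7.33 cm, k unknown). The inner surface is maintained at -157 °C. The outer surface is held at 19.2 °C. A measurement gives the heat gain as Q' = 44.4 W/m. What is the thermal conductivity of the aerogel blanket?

k = 0.0164 W/m·K

ΣR = ΔT/Q' = |-157 − 19.2|/44.4 = 3.968 m·K/W
Known resistances:
  R'_aluminium = ln(0.0487/0.0449)/(2πk) = 0.08124/(2π·224) = 5.772×10^-5 m·K/W
R_aerogel blanket = ΣR − ΣR_known = 3.968 − 5.772×10^-5 = 3.968 m·K/W
ln(r₂/r₁)/(2πk) = 3.968 ⇒ k = 0.4089/(2π·3.968) = 0.0164 W/m·K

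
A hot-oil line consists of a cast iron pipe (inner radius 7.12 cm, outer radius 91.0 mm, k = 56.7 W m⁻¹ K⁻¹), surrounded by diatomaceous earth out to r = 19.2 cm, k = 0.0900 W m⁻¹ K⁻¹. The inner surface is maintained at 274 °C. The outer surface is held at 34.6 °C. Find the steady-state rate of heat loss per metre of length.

Q' = 181 W/m

Series thermal resistances, inner to outer:
  R'_cast iron = ln(0.0910/0.0712)/(2πk) = 0.2454/(2π·56.7) = 6.887×10^-4 m·K/W
  R'_diatomaceous earth = ln(0.192/0.0910)/(2πk) = 0.7466/(2π·0.0900) = 1.320 m·K/W
ΣR = 6.887×10^-4 + 1.320 = 1.321 m·K/W
Q' = ΔT/ΣR = (274 °C − 34.6 °C)/1.321 = 181 W/m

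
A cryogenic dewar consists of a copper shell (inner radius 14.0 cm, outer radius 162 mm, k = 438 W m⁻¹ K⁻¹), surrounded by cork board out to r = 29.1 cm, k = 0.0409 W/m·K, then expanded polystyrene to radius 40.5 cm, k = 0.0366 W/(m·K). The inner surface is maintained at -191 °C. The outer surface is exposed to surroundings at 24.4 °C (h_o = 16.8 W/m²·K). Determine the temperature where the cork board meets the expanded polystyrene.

Resistance network (inner→outer):
  R_copper = (1/0.140 − 1/0.162)/(4πk) = 0.9700/(4π·438) = 1.762×10^-4 K/W
  R_cork board = (1/0.162 − 1/0.291)/(4πk) = 2.736/(4π·0.0409) = 5.324 K/W
  R_expanded polystyrene = (1/0.291 − 1/0.405)/(4πk) = 0.9673/(4π·0.0366) = 2.103 K/W
  R_conv,out = 1/(4πr²h) = 1/(4π·0.405²·16.8) = 0.02888 K/W
ΣR = 1.762×10^-4 + 5.324 + 2.103 + 0.02888 = 7.456 K/W
Q = ΔT/ΣR = (-191 °C − 24.4 °C)/7.456 = -28.89 W
From the inner boundary to the cork board/expanded polystyrene interface, ΣR_partial = 5.324 K/W.
T_interface = T_in − Q·ΣR_partial = -191 °C − (-28.89)(5.324) = -37.2 °C

T = -37.2 °C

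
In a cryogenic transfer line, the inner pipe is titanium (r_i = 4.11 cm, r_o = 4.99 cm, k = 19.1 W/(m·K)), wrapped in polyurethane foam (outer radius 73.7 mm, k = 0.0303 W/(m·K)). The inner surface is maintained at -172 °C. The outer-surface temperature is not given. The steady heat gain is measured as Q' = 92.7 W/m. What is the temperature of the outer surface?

Series resistances:
  R'_titanium = ln(0.0499/0.0411)/(2πk) = 0.1940/(2π·19.1) = 0.001617 m·K/W
  R'_polyurethane foam = ln(0.0737/0.0499)/(2πk) = 0.3900/(2π·0.0303) = 2.048 m·K/W
ΣR = 2.050 m·K/W
ΔT = Q'·ΣR = 92.7 × 2.050 = 190.0 K
Heat flows inward, so T_out = T_in + ΔT = -172 + 190.0 = 18.0 °C

T_out = 18.0 °C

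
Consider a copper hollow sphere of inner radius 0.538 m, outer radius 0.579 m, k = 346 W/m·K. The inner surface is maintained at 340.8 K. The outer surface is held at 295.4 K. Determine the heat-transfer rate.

Q = 1500 kW

Q = 4πk·ΔT/(1/r₁ − 1/r₂) = 4π × 346 × 45.4 / (1/0.538 − 1/0.579) = 1.50×10^6 W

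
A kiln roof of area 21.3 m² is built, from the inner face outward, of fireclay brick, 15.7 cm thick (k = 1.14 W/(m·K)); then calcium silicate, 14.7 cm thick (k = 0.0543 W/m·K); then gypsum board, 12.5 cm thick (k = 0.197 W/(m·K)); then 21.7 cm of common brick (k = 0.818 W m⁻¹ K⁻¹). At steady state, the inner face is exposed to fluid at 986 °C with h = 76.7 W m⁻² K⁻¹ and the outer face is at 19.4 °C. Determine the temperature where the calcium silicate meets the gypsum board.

Treat each layer as a resistance in series:
  R_conv,in = 1/(hA) = 1/(76.7·21.3) = 6.121×10^-4 K/W
  R_fireclay brick = L/(kA) = 0.157/(1.14·21.3) = 0.006466 K/W
  R_calcium silicate = L/(kA) = 0.147/(0.0543·21.3) = 0.1271 K/W
  R_gypsum board = L/(kA) = 0.125/(0.197·21.3) = 0.02979 K/W
  R_common brick = L/(kA) = 0.217/(0.818·21.3) = 0.01245 K/W
ΣR = 6.121×10^-4 + 0.006466 + 0.1271 + 0.02979 + 0.01245 = 0.1764 K/W
Q = ΔT/ΣR = (986 °C − 19.4 °C)/0.1764 = 5480 W
From the inner boundary to the calcium silicate/gypsum board interface, ΣR_partial = 0.1342 K/W.
T_interface = T_in − Q·ΣR_partial = 986 °C − (5480)(0.1342) = 251 °C

T = 251 °C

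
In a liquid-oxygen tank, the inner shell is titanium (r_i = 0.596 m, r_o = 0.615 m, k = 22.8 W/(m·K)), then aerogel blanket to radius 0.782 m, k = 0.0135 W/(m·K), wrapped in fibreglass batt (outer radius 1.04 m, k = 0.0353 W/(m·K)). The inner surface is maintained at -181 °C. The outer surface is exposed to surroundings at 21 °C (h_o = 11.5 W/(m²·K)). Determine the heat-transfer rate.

Q = 73.0 W

Series thermal resistances, inner to outer:
  R_titanium = (1/0.596 − 1/0.615)/(4πk) = 0.05184/(4π·22.8) = 1.809×10^-4 K/W
  R_aerogel blanket = (1/0.615 − 1/0.782)/(4πk) = 0.3472/(4π·0.0135) = 2.047 K/W
  R_fibreglass batt = (1/0.782 − 1/1.04)/(4πk) = 0.3172/(4π·0.0353) = 0.7151 K/W
  R_conv,out = 1/(4πr²h) = 1/(4π·1.04²·11.5) = 0.006398 K/W
ΣR = 1.809×10^-4 + 2.047 + 0.7151 + 0.006398 = 2.769 K/W
Q = ΔT/ΣR = (-181 °C − 21 °C)/2.769 = -73.0 W
(Negative Q ⇒ heat flows inward; heat gain = 73.0 W.)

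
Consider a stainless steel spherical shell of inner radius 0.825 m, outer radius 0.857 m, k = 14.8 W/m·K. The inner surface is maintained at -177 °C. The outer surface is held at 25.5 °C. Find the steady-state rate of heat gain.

Q = 4πk·ΔT/(1/r₁ − 1/r₂) = 4π × 14.8 × 202.5 / (1/0.825 − 1/0.857) = 8.32×10^5 W

Q = 832 kW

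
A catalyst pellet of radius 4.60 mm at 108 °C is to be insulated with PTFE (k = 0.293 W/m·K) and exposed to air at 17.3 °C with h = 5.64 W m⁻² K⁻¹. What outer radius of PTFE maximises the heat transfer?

For a sphere, r_cr = 2k_ins/h = 2·0.293/5.64 = 0.104 m = 10.4 cm

r_cr = 10.4 cm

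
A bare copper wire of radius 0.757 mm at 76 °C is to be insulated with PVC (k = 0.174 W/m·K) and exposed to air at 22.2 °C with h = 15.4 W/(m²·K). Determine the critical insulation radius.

For a cylinder, r_cr = k_ins/h = 0.174/15.4 = 0.0113 m = 1.13 cm

r_cr = 1.13 cm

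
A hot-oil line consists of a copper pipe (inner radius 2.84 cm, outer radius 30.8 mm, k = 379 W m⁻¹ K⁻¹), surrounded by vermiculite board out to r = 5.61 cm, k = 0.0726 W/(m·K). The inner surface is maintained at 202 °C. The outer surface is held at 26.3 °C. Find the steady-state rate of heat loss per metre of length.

Series thermal resistances, inner to outer:
  R'_copper = ln(0.0308/0.0284)/(2πk) = 0.08113/(2π·379) = 3.407×10^-5 m·K/W
  R'_vermiculite board = ln(0.0561/0.0308)/(2πk) = 0.5996/(2π·0.0726) = 1.314 m·K/W
ΣR = 3.407×10^-5 + 1.314 = 1.314 m·K/W
Q' = ΔT/ΣR = (202 °C − 26.3 °C)/1.314 = 134 W/m

Q' = 134 W/m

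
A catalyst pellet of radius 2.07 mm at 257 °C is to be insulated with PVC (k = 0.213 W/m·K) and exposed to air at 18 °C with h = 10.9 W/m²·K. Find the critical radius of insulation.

r_cr = 3.91 cm

For a sphere, r_cr = 2k_ins/h = 2·0.213/10.9 = 0.0391 m = 3.91 cm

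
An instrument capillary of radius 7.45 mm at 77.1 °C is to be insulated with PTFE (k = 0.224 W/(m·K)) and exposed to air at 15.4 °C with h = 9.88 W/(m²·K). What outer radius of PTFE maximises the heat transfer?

For a cylinder, r_cr = k_ins/h = 0.224/9.88 = 0.0227 m = 2.27 cm

r_cr = 2.27 cm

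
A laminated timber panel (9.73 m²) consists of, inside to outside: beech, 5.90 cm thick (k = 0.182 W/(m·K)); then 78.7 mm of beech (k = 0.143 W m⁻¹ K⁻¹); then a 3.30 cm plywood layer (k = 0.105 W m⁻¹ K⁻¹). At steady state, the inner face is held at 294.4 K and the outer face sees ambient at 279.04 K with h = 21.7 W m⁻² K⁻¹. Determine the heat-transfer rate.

Treat each layer as a resistance in series:
  R_beech = L/(kA) = 0.0590/(0.182·9.73) = 0.03332 K/W
  R_beech = L/(kA) = 0.0787/(0.143·9.73) = 0.05656 K/W
  R_plywood = L/(kA) = 0.0330/(0.105·9.73) = 0.03230 K/W
  R_conv,out = 1/(hA) = 1/(21.7·9.73) = 0.004736 K/W
ΣR = 0.03332 + 0.05656 + 0.03230 + 0.004736 = 0.1269 K/W
Q = ΔT/ΣR = (294.4 K − 279.04 K)/0.1269 = 121 W

Q = 121 W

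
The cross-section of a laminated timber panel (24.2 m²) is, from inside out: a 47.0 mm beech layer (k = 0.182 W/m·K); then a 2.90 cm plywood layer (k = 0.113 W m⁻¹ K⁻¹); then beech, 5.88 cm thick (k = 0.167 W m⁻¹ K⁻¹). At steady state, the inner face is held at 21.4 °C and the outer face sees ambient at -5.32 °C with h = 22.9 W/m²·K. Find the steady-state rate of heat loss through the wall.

Treat each layer as a resistance in series:
  R_beech = L/(kA) = 0.0470/(0.182·24.2) = 0.01067 K/W
  R_plywood = L/(kA) = 0.0290/(0.113·24.2) = 0.01060 K/W
  R_beech = L/(kA) = 0.0588/(0.167·24.2) = 0.01455 K/W
  R_conv,out = 1/(hA) = 1/(22.9·24.2) = 0.001804 K/W
ΣR = 0.01067 + 0.01060 + 0.01455 + 0.001804 = 0.03762 K/W
Q = ΔT/ΣR = (21.4 °C − -5.32 °C)/0.03762 = 710 W

Q = 710 W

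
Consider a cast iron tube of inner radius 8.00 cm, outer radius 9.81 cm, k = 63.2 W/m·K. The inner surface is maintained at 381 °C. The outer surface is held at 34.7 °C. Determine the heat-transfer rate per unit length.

Q' = 2πk·ΔT/ln(r₂/r₁) = 2π × 63.2 × 346.3 / ln(0.0981/0.0800) = 6.74×10^5 W/m

Q' = 674 kW/m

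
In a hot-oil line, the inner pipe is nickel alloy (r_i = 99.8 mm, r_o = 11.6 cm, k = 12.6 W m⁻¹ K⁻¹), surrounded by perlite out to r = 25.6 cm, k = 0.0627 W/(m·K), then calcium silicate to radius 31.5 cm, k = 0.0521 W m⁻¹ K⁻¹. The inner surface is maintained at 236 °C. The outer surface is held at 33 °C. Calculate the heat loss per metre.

Treat each layer as a resistance in series:
  R'_nickel alloy = ln(0.116/0.0998)/(2πk) = 0.1504/(2π·12.6) = 0.001900 m·K/W
  R'_perlite = ln(0.256/0.116)/(2πk) = 0.7916/(2π·0.0627) = 2.009 m·K/W
  R'_calcium silicate = ln(0.315/0.256)/(2πk) = 0.2074/(2π·0.0521) = 0.6336 m·K/W
ΣR = 0.001900 + 2.009 + 0.6336 = 2.644 m·K/W
Q' = ΔT/ΣR = (236 °C − 33 °C)/2.644 = 76.8 W/m

Q' = 76.8 W/m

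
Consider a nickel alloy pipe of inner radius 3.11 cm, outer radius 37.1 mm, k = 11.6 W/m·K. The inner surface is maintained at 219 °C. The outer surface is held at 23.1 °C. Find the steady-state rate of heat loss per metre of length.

Q' = 2πk·ΔT/ln(r₂/r₁) = 2π × 11.6 × 195.9 / ln(0.0371/0.0311) = 80900 W/m

Q' = 80.9 kW/m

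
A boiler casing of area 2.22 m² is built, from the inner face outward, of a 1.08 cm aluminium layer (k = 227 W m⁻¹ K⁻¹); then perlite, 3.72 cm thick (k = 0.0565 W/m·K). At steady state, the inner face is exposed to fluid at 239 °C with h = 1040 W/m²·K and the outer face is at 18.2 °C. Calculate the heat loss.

Resistance network (inner→outer):
  R_conv,in = 1/(hA) = 1/(1040·2.22) = 4.331×10^-4 K/W
  R_aluminium = L/(kA) = 0.0108/(227·2.22) = 2.143×10^-5 K/W
  R_perlite = L/(kA) = 0.0372/(0.0565·2.22) = 0.2966 K/W
ΣR = 4.331×10^-4 + 2.143×10^-5 + 0.2966 = 0.2971 K/W
Q = ΔT/ΣR = (239 °C − 18.2 °C)/0.2971 = 743 W

Q = 743 W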